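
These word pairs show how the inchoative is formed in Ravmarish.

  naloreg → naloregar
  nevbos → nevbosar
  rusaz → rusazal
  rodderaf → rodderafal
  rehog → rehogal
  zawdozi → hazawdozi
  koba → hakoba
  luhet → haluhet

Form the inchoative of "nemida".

naloreg and rehog both end in -g yet inflect differently (naloregar, rehogal), so the final letter is not what conditions the rule; the first letter is.
"nemida" begins with n-. The stems beginning with n- (naloreg → naloregar, nevbos → nevbosar) add -ar.
The other patterns: stems beginning with r- add -al; stems beginning with k-, l- or z- add the prefix ha-.
So nemida → nemidaar.

nemidaar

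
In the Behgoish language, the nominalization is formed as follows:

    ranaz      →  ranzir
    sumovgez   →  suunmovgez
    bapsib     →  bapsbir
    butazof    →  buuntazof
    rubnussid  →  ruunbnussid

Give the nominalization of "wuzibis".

sumovgez and ranaz both end in -z yet inflect differently (suunmovgez, ranzir), so the final letter is not what conditions the rule; the number of vowels is.
"wuzibis" has 3 vowels. The stems with 3 vowels (rubnussid → ruunbnussid, butazof → buuntazof, sumovgez → suunmovgez) insert -un- after the first vowel.
The other pattern: stems with 2 vowels delete the last vowel and add -ir.
So wuzibis → wuunzibis.

wuunzibis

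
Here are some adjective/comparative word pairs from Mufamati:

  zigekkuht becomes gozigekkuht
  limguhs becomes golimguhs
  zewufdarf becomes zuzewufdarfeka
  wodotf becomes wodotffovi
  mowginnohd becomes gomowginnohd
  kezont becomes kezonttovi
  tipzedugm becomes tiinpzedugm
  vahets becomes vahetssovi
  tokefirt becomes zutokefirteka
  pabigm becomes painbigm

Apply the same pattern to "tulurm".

zutulurmeka

tokefirt and kezont both end in -t yet inflect differently (zutokefirteka, kezonttovi), so the final letter is not what conditions the rule; the second-to-last letter is.
"tulurm" has second-to-last letter 'r'. The stems whose second-to-last letter is 'r' (tokefirt → zutokefirteka, zewufdarf → zuzewufdarfeka) add zu- … -eka around the stem.
The other patterns: stems whose second-to-last letter is 'n' or 't' double the final consonant and add -ovi; stems whose second-to-last letter is 'h' add the prefix go-; stems whose second-to-last letter is 'g' insert -in- after the first vowel.
So tulurm → zutulurmeka.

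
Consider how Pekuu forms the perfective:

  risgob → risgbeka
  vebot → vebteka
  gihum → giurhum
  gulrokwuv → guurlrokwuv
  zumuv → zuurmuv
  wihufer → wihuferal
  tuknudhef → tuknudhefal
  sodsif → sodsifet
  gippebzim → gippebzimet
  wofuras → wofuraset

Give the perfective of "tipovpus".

tuknudhef and sodsif both end in -f yet inflect differently (tuknudhefal, sodsifet), so the final letter is not what conditions the rule; the last vowel is.
"tipovpus" has last vowel 'u'. The stems whose last vowel is 'u' (gihum → giurhum, gulrokwuv → guurlrokwuv, zumuv → zuurmuv) insert -ur- after the first vowel.
The other patterns: stems whose last vowel is 'o' delete the last vowel and add -eka; stems whose last vowel is 'e' add -al; stems whose last vowel is 'a' or 'i' add -et.
So tipovpus → tiurpovpus.

tiurpovpus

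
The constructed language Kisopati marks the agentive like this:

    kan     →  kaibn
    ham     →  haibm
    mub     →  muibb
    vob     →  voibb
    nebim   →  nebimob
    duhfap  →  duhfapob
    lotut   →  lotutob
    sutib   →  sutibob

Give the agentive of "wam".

waibm

ham and nebim both end in -m yet inflect differently (haibm, nebimob), so the final letter is not what conditions the rule; the number of vowels is.
"wam" has 1 vowel. The stems with 1 vowel (kan → kaibn, ham → haibm, mub → muibb) insert -ib- after the first vowel.
So wam → waibm.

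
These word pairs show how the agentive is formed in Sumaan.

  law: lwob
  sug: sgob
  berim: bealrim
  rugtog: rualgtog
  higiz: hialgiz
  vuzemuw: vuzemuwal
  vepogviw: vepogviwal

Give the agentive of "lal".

"lal" has 1 vowel. The stems with 1 vowel (law → lwob, sug → sgob) delete the last vowel and add -ob.
So lal → llob.

llob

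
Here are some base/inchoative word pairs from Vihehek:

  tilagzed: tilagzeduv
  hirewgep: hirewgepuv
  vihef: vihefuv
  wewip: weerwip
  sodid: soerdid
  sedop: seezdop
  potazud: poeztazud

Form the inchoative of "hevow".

heezvow

hirewgep and wewip both end in -p yet inflect differently (hirewgepuv, weerwip), so the final letter is not what conditions the rule; the last vowel is.
"hevow" has last vowel 'o'. The one such stem in the data (sedop → seezdop) inserts -ez- after the first vowel (as does potazud), so the same rule applies.
The other patterns: stems whose last vowel is 'e' add -uv; stems whose last vowel is 'i' insert -er- after the first vowel.
So hevow → heezvow.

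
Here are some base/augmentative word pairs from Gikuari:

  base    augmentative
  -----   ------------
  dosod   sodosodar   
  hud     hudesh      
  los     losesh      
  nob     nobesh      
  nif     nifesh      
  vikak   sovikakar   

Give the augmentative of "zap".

hud and dosod both end in -d yet inflect differently (hudesh, sodosodar), so the final letter is not what conditions the rule; the number of vowels is.
"zap" has 1 vowel. The stems with 1 vowel (nif → nifesh, hud → hudesh, los → losesh) add -esh.
The other pattern: stems with 2 vowels add so- … -ar around the stem.
So zap → zapesh.

zapesh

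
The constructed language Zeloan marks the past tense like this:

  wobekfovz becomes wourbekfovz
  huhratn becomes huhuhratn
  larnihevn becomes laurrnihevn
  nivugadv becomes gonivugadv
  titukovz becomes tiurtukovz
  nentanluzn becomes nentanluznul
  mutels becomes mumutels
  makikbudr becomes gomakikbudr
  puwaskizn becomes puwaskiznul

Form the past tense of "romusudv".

goromusudv

puwaskizn and larnihevn both end in -n yet inflect differently (puwaskiznul, laurrnihevn), so the final letter is not what conditions the rule; the second-to-last letter is.
"romusudv" has second-to-last letter 'd'. The stems whose second-to-last letter is 'd' (nivugadv → gonivugadv, makikbudr → gomakikbudr) add the prefix go-.
The other patterns: stems whose second-to-last letter is 'z' add -ul; stems whose second-to-last letter is 'v' insert -ur- after the first vowel; stems whose second-to-last letter is 'l' or 't' repeat the first consonant+vowel as a prefix.
So romusudv → goromusudv.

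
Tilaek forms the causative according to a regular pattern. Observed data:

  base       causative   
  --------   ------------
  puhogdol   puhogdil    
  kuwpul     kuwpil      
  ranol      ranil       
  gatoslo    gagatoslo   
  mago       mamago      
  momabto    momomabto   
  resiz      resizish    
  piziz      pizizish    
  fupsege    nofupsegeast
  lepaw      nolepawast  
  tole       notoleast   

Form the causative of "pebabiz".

"pebabiz" ends in -z. The stems ending in -z (resiz → resizish, piziz → pizizish) add -ish.
The other patterns: stems ending in -l change the last vowel to 'i'; stems ending in -o repeat the first consonant+vowel as a prefix; stems ending in -e or -w add no- … -ast around the stem.
So pebabiz → pebabizish.

pebabizish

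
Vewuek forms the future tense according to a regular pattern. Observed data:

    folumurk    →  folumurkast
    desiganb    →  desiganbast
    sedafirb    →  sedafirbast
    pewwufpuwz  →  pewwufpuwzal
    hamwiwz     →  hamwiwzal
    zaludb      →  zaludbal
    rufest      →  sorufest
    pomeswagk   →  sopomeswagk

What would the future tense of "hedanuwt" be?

desiganb and zaludb both end in -b yet inflect differently (desiganbast, zaludbal), so the final letter is not what conditions the rule; the second-to-last letter is.
"hedanuwt" has second-to-last letter 'w'. The stems whose second-to-last letter is 'w' (pewwufpuwz → pewwufpuwzal, hamwiwz → hamwiwzal) add -al.
So hedanuwt → hedanuwtal.

hedanuwtal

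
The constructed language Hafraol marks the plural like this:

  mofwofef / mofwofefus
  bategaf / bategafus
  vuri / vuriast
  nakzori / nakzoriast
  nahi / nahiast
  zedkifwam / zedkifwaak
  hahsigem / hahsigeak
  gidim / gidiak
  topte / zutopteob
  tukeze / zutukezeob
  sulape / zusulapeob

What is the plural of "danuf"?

"danuf" ends in -f. The stems ending in -f (mofwofef → mofwofefus, bategaf → bategafus) add -us.
The other patterns: stems ending in -i add -ast; stems ending in -m drop the final letter and add -ak; stems ending in -e add zu- … -ob around the stem.
So danuf → danufus.

danufus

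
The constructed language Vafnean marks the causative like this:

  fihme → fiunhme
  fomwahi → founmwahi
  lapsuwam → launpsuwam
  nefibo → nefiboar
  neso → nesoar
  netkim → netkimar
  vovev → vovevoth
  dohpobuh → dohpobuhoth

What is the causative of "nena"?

nenaar

lapsuwam and netkim both end in -m yet inflect differently (launpsuwam, netkimar), so the final letter is not what conditions the rule; the first letter is.
"nena" begins with n-. The stems beginning with n- (nefibo → nefiboar, neso → nesoar, netkim → netkimar) add -ar.
So nena → nenaar.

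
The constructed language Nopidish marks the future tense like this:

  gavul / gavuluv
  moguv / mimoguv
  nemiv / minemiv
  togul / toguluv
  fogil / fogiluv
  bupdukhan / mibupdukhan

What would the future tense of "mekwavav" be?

gavul and moguv both have last vowel 'u' yet inflect differently (gavuluv, mimoguv), so the last vowel is not what conditions the rule; the final letter is.
"mekwavav" ends in -v. The stems ending in -v (moguv → mimoguv, nemiv → minemiv) add the prefix mi-.
The other pattern: stems ending in -l add -uv.
So mekwavav → mimekwavav.

mimekwavav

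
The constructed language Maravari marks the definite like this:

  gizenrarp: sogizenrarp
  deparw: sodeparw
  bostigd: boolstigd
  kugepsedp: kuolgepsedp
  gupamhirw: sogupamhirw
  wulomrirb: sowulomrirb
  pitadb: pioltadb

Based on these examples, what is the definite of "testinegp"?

teolstinegp

wulomrirb and pitadb both end in -b yet inflect differently (sowulomrirb, pioltadb), so the final letter is not what conditions the rule; the second-to-last letter is.
"testinegp" has second-to-last letter 'g'. The one such stem in the data (bostigd → boolstigd) inserts -ol- after the first vowel (as do pitadb, kugepsedp), so the same rule applies.
So testinegp → teolstinegp.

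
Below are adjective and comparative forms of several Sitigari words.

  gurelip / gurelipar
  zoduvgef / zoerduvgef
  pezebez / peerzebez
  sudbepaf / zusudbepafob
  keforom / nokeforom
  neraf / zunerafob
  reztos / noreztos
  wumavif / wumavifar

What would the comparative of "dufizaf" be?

"dufizaf" has last vowel 'a'. The stems whose last vowel is 'a' (sudbepaf → zusudbepafob, neraf → zunerafob) add zu- … -ob around the stem.
So dufizaf → zudufizafob.

zudufizafob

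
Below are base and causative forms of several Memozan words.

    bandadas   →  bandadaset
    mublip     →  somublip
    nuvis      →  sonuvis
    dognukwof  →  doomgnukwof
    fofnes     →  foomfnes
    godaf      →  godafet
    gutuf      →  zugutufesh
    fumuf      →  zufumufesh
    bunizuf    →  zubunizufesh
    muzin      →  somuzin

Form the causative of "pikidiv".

sopikidiv

fofnes and bandadas both end in -s yet inflect differently (foomfnes, bandadaset), so the final letter is not what conditions the rule; the last vowel is.
"pikidiv" has last vowel 'i'. The stems whose last vowel is 'i' (muzin → somuzin, nuvis → sonuvis, mublip → somublip) add the prefix so-.
The other patterns: stems whose last vowel is 'e' or 'o' insert -om- after the first vowel; stems whose last vowel is 'a' add -et; stems whose last vowel is 'u' add zu- … -esh around the stem.
So pikidiv → sopikidiv.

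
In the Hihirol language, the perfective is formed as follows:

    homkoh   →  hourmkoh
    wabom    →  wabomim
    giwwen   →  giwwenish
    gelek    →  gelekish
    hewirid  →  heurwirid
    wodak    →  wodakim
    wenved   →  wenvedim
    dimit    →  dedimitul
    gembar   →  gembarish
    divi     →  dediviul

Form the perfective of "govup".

govupish

wodak and gelek both end in -k yet inflect differently (wodakim, gelekish), so the final letter is not what conditions the rule; the first letter is.
"govup" begins with g-. The stems beginning with g- (gembar → gembarish, giwwen → giwwenish, gelek → gelekish) add -ish.
So govup → govupish.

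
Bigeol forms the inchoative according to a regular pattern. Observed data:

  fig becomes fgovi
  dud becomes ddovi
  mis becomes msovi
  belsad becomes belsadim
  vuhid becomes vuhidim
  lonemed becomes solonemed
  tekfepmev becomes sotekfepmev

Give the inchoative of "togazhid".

sotogazhid

dud and belsad both end in -d yet inflect differently (ddovi, belsadim), so the final letter is not what conditions the rule; the number of vowels is.
"togazhid" has 3 vowels. The stems with 3 vowels (lonemed → solonemed, tekfepmev → sotekfepmev) add the prefix so-.
The other patterns: stems with 1 vowel delete the last vowel and add -ovi; stems with 2 vowels add -im.
So togazhid → sotogazhid.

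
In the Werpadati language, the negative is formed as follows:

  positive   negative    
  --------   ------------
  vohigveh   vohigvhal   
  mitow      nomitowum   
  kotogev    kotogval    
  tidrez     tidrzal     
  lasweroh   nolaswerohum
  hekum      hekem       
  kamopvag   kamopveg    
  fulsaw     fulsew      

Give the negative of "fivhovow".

nofivhovowum

vohigveh and lasweroh both end in -h yet inflect differently (vohigvhal, nolaswerohum), so the final letter is not what conditions the rule; the last vowel is.
"fivhovow" has last vowel 'o'. The stems whose last vowel is 'o' (mitow → nomitowum, lasweroh → nolaswerohum) add no- … -um around the stem.
So fivhovow → nofivhovowum.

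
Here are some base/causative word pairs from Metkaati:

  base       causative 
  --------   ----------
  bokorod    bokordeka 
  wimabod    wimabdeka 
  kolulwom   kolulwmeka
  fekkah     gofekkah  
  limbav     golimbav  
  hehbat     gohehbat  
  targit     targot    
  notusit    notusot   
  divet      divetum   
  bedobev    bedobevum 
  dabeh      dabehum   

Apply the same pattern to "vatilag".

hehbat and targit both end in -t yet inflect differently (gohehbat, targot), so the final letter is not what conditions the rule; the last vowel is.
"vatilag" has last vowel 'a'. The stems whose last vowel is 'a' (fekkah → gofekkah, limbav → golimbav, hehbat → gohehbat) add the prefix go-.
The other patterns: stems whose last vowel is 'o' delete the last vowel and add -eka; stems whose last vowel is 'i' change the last vowel to 'o'; stems whose last vowel is 'e' add -um.
So vatilag → govatilag.

govatilag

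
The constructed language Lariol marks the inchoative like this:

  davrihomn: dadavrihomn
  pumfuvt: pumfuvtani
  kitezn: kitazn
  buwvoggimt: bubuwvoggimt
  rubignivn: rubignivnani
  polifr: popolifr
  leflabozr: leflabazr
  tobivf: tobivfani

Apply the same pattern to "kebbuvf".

rubignivn and kitezn both end in -n yet inflect differently (rubignivnani, kitazn), so the final letter is not what conditions the rule; the second-to-last letter is.
"kebbuvf" has second-to-last letter 'v'. The stems whose second-to-last letter is 'v' (tobivf → tobivfani, rubignivn → rubignivnani, pumfuvt → pumfuvtani) add -ani.
The other patterns: stems whose second-to-last letter is 'z' change the last vowel to 'a'; stems whose second-to-last letter is 'f' or 'm' repeat the first consonant+vowel as a prefix.
So kebbuvf → kebbuvfani.

kebbuvfani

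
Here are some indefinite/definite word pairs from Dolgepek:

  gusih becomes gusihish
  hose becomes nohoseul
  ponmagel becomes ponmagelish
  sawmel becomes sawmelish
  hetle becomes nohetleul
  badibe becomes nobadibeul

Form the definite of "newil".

newilish

badibe and ponmagel both have last vowel 'e' yet inflect differently (nobadibeul, ponmagelish), so the last vowel is not what conditions the rule; the final letter is.
"newil" ends in -l. The stems ending in -l (ponmagel → ponmagelish, sawmel → sawmelish) add -ish.
The other pattern: stems ending in -e add no- … -ul around the stem.
So newil → newilish.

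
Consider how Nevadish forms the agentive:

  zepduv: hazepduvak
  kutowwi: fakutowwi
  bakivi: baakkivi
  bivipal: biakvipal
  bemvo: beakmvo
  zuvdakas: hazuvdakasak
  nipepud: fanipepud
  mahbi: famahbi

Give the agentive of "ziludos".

haziludosak

bakivi and kutowwi both end in -i yet inflect differently (baakkivi, fakutowwi), so the final letter is not what conditions the rule; the first letter is.
"ziludos" begins with z-. The stems beginning with z- (zepduv → hazepduvak, zuvdakas → hazuvdakasak) add ha- … -ak around the stem.
So ziludos → haziludosak.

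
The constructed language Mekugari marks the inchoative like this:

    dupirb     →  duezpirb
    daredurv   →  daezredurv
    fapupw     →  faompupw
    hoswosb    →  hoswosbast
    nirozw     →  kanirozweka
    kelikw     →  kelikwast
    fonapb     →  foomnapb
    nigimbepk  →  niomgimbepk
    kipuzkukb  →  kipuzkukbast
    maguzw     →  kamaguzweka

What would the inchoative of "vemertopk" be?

dupirb and fonapb both end in -b yet inflect differently (duezpirb, foomnapb), so the final letter is not what conditions the rule; the second-to-last letter is.
"vemertopk" has second-to-last letter 'p'. The stems whose second-to-last letter is 'p' (fapupw → faompupw, nigimbepk → niomgimbepk, fonapb → foomnapb) insert -om- after the first vowel.
So vemertopk → veommertopk.

veommertopk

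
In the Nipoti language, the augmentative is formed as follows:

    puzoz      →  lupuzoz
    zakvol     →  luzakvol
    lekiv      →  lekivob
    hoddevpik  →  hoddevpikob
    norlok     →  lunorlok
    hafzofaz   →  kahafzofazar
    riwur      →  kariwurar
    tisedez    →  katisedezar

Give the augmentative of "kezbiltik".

hoddevpik and norlok both end in -k yet inflect differently (hoddevpikob, lunorlok), so the final letter is not what conditions the rule; the last vowel is.
"kezbiltik" has last vowel 'i'. The stems whose last vowel is 'i' (lekiv → lekivob, hoddevpik → hoddevpikob) add -ob.
So kezbiltik → kezbiltikob.

kezbiltikob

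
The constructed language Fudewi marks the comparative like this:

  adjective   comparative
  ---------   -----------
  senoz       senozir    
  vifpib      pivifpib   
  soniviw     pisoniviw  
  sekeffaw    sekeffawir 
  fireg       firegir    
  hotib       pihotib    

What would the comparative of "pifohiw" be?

pipifohiw

soniviw and sekeffaw both end in -w yet inflect differently (pisoniviw, sekeffawir), so the final letter is not what conditions the rule; the last vowel is.
"pifohiw" has last vowel 'i'. The stems whose last vowel is 'i' (hotib → pihotib, soniviw → pisoniviw, vifpib → pivifpib) add the prefix pi-.
The other pattern: stems whose last vowel is 'a', 'e' or 'o' add -ir.
So pifohiw → pipifohiw.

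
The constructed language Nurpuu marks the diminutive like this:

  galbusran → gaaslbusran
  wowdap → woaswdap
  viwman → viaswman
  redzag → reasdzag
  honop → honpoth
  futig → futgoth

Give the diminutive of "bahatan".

baashatan

"bahatan" has last vowel 'a'. The stems whose last vowel is 'a' (galbusran → gaaslbusran, wowdap → woaswdap, viwman → viaswman) insert -as- after the first vowel.
So bahatan → baashatan.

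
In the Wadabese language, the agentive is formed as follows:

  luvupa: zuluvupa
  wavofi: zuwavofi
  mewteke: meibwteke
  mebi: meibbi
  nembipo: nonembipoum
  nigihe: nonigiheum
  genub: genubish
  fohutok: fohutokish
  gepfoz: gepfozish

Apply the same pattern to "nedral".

nonedralum

wavofi and mebi both end in -i yet inflect differently (zuwavofi, meibbi), so the final letter is not what conditions the rule; the first letter is.
"nedral" begins with n-. The stems beginning with n- (nembipo → nonembipoum, nigihe → nonigiheum) add no- … -um around the stem.
So nedral → nonedralum.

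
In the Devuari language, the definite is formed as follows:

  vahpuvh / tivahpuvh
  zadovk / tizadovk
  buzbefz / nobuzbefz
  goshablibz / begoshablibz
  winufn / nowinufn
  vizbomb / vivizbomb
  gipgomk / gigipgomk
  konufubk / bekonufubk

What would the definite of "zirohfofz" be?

nozirohfofz

buzbefz and goshablibz both end in -z yet inflect differently (nobuzbefz, begoshablibz), so the final letter is not what conditions the rule; the second-to-last letter is.
"zirohfofz" has second-to-last letter 'f'. The stems whose second-to-last letter is 'f' (buzbefz → nobuzbefz, winufn → nowinufn) add the prefix no-.
The other patterns: stems whose second-to-last letter is 'b' add the prefix be-; stems whose second-to-last letter is 'v' add the prefix ti-; stems whose second-to-last letter is 'm' repeat the first consonant+vowel as a prefix.
So zirohfofz → nozirohfofz.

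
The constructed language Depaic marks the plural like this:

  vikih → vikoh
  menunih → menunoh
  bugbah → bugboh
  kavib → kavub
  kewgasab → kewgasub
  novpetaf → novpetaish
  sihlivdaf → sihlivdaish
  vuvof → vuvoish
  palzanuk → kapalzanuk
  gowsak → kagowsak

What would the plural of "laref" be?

vikih and kavib both have last vowel 'i' yet inflect differently (vikoh, kavub), so the last vowel is not what conditions the rule; the final letter is.
"laref" ends in -f. The stems ending in -f (novpetaf → novpetaish, sihlivdaf → sihlivdaish, vuvof → vuvoish) drop the final letter and add -ish.
The other patterns: stems ending in -h change the last vowel to 'o'; stems ending in -b change the last vowel to 'u'; stems ending in -k add the prefix ka-.
So laref → lareish.

lareish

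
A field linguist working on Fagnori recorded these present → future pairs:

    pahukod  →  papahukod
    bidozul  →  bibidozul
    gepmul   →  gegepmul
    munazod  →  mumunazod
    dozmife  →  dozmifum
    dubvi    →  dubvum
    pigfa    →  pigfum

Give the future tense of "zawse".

zawsum

pahukod and pigfa both begin with p- yet inflect differently (papahukod, pigfum), so the first letter is not what conditions the rule; whether the stem ends in a vowel or a consonant is.
"zawse" ends in a vowel. The stems ending in a vowel (dozmife → dozmifum, dubvi → dubvum, pigfa → pigfum) drop the final letter and add -um.
So zawse → zawsum.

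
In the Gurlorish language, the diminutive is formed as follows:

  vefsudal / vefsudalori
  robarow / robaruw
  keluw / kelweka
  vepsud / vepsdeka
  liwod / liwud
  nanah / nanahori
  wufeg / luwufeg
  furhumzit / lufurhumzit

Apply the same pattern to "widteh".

luwidteh

vepsud and liwod both end in -d yet inflect differently (vepsdeka, liwud), so the final letter is not what conditions the rule; the last vowel is.
"widteh" has last vowel 'e'. The one such stem in the data (wufeg → luwufeg) adds the prefix lu-, so the same rule applies.
The other patterns: stems whose last vowel is 'u' delete the last vowel and add -eka; stems whose last vowel is 'o' change the last vowel to 'u'; stems whose last vowel is 'a' add -ori.
So widteh → luwidteh.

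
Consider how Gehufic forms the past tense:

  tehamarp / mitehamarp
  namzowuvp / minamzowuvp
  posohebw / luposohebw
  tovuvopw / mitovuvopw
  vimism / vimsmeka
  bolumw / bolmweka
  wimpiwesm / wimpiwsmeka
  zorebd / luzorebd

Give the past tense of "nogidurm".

minogidurm

"nogidurm" has second-to-last letter 'r'. The one such stem in the data (tehamarp → mitehamarp) adds the prefix mi-, so the same rule applies.
So nogidurm → minogidurm.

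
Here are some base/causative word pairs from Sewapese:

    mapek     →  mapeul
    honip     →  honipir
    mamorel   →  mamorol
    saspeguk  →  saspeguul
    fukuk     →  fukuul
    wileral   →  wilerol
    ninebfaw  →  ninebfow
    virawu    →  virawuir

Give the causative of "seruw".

serow

mapek and mamorel both have last vowel 'e' yet inflect differently (mapeul, mamorol), so the last vowel is not what conditions the rule; the final letter is.
"seruw" ends in -w. The one such stem in the data (ninebfaw → ninebfow) changes the last vowel to 'o' (as do wileral, mamorel), so the same rule applies.
The other patterns: stems ending in -k drop the final letter and add -ul; stems ending in -p or -u add -ir.
So seruw → serow.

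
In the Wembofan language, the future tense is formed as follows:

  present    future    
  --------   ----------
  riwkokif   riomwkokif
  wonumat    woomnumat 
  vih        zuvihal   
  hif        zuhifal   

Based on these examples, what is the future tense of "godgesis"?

riwkokif and hif both end in -f yet inflect differently (riomwkokif, zuhifal), so the final letter is not what conditions the rule; the number of vowels is.
"godgesis" has 3 vowels. The stems with 3 vowels (riwkokif → riomwkokif, wonumat → woomnumat) insert -om- after the first vowel.
So godgesis → goomdgesis.

goomdgesis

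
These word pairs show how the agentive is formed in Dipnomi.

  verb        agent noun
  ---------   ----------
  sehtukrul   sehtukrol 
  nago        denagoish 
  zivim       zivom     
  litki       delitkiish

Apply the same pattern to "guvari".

zivim and litki both have last vowel 'i' yet inflect differently (zivom, delitkiish), so the last vowel is not what conditions the rule; whether the stem ends in a vowel or a consonant is.
"guvari" ends in a vowel. The stems ending in a vowel (litki → delitkiish, nago → denagoish) add de- … -ish around the stem.
The other pattern: stems ending in a consonant change the last vowel to 'o'.
So guvari → deguvariish.

deguvariish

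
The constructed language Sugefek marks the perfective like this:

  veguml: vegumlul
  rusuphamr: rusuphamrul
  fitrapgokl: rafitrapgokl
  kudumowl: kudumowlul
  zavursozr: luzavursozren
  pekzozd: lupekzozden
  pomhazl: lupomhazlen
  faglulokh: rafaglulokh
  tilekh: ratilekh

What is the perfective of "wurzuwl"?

"wurzuwl" has second-to-last letter 'w'. The one such stem in the data (kudumowl → kudumowlul) adds -ul, so the same rule applies.
So wurzuwl → wurzuwlul.

wurzuwlul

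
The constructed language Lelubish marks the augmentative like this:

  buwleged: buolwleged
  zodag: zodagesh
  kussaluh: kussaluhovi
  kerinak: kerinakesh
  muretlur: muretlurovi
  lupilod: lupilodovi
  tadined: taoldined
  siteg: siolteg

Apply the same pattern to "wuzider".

wuolzider

siteg and zodag both end in -g yet inflect differently (siolteg, zodagesh), so the final letter is not what conditions the rule; the last vowel is.
"wuzider" has last vowel 'e'. The stems whose last vowel is 'e' (buwleged → buolwleged, siteg → siolteg, tadined → taoldined) insert -ol- after the first vowel.
The other patterns: stems whose last vowel is 'a' add -esh; stems whose last vowel is 'o' or 'u' add -ovi.
So wuzider → wuolzider.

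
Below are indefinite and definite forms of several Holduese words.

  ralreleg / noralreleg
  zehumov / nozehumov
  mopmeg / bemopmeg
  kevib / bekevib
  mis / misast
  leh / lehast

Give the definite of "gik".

"gik" has 1 vowel. The stems with 1 vowel (leh → lehast, mis → misast) add -ast.
So gik → gikast.

gikast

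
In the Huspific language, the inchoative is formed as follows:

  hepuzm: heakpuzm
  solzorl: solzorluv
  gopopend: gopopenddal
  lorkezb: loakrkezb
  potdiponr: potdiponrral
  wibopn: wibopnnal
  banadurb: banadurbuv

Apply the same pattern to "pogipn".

pogipnnal

lorkezb and banadurb both end in -b yet inflect differently (loakrkezb, banadurbuv), so the final letter is not what conditions the rule; the second-to-last letter is.
"pogipn" has second-to-last letter 'p'. The one such stem in the data (wibopn → wibopnnal) doubles the final consonant and adds -al (as do gopopend, potdiponr), so the same rule applies.
So pogipn → pogipnnal.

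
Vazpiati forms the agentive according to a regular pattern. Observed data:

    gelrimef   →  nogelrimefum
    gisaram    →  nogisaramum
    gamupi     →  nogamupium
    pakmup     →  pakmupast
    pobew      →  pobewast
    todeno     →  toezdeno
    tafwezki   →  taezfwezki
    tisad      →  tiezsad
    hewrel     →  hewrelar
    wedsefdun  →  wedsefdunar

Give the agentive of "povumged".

gamupi and tafwezki both end in -i yet inflect differently (nogamupium, taezfwezki), so the final letter is not what conditions the rule; the first letter is.
"povumged" begins with p-. The stems beginning with p- (pakmup → pakmupast, pobew → pobewast) add -ast.
So povumged → povumgedast.

povumgedast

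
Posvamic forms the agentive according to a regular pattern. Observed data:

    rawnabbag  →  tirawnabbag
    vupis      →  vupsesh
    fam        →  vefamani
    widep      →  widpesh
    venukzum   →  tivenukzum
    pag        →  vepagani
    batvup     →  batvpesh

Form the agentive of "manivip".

"manivip" has 3 vowels. The stems with 3 vowels (venukzum → tivenukzum, rawnabbag → tirawnabbag) add the prefix ti-.
The other patterns: stems with 1 vowel add ve- … -ani around the stem; stems with 2 vowels delete the last vowel and add -esh.
So manivip → timanivip.

timanivip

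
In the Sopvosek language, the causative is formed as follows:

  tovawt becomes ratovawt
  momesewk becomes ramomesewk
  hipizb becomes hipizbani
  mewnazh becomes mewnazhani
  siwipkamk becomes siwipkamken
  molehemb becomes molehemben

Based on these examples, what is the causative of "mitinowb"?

momesewk and siwipkamk both end in -k yet inflect differently (ramomesewk, siwipkamken), so the final letter is not what conditions the rule; the second-to-last letter is.
"mitinowb" has second-to-last letter 'w'. The stems whose second-to-last letter is 'w' (tovawt → ratovawt, momesewk → ramomesewk) add the prefix ra-.
The other patterns: stems whose second-to-last letter is 'z' add -ani; stems whose second-to-last letter is 'm' add -en.
So mitinowb → ramitinowb.

ramitinowb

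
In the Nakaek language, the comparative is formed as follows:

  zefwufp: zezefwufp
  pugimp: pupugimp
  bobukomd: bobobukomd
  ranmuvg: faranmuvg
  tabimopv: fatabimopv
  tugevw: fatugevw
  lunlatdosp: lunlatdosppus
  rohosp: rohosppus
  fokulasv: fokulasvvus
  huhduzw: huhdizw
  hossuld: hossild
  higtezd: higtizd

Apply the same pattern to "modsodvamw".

zefwufp and lunlatdosp both end in -p yet inflect differently (zezefwufp, lunlatdosppus), so the final letter is not what conditions the rule; the second-to-last letter is.
"modsodvamw" has second-to-last letter 'm'. The stems whose second-to-last letter is 'm' (pugimp → pupugimp, bobukomd → bobobukomd) repeat the first consonant+vowel as a prefix.
So modsodvamw → momodsodvamw.

momodsodvamw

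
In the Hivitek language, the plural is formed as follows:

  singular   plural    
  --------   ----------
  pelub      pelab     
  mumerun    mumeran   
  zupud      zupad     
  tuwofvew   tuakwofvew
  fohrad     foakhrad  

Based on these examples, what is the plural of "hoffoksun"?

"hoffoksun" has last vowel 'u'. The stems whose last vowel is 'u' (pelub → pelab, mumerun → mumeran, zupud → zupad) change the last vowel to 'a'.
So hoffoksun → hoffoksan.

hoffoksan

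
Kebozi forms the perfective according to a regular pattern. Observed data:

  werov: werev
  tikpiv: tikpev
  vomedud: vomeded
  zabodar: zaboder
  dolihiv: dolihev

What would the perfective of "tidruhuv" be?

Every pair shown (werov → werev, tikpiv → tikpev, vomedud → vomeded, …) follows the same rule: change the last vowel to 'e'.
So tidruhuv → tidruhev.

tidruhev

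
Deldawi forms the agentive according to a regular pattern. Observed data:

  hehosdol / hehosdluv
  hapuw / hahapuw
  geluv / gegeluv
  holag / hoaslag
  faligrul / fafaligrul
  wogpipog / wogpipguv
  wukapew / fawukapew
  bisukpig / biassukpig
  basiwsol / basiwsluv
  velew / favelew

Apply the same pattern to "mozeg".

holag and wogpipog both end in -g yet inflect differently (hoaslag, wogpipguv), so the final letter is not what conditions the rule; the last vowel is.
"mozeg" has last vowel 'e'. The stems whose last vowel is 'e' (wukapew → fawukapew, velew → favelew) add the prefix fa-.
The other patterns: stems whose last vowel is 'a' or 'i' insert -as- after the first vowel; stems whose last vowel is 'o' delete the last vowel and add -uv; stems whose last vowel is 'u' repeat the first consonant+vowel as a prefix.
So mozeg → famozeg.

famozeg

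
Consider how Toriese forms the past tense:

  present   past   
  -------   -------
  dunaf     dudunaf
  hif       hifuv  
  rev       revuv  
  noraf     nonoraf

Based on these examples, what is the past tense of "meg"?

"meg" has 1 vowel. The stems with 1 vowel (rev → revuv, hif → hifuv) add -uv.
The other pattern: stems with 2 vowels repeat the first consonant+vowel as a prefix.
So meg → meguv.

meguv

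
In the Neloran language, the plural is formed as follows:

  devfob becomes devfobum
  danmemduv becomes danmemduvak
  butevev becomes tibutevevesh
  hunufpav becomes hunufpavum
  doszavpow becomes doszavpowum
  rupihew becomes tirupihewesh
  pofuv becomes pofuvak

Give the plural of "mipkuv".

mipkuvak

"mipkuv" has last vowel 'u'. The stems whose last vowel is 'u' (pofuv → pofuvak, danmemduv → danmemduvak) add -ak.
So mipkuv → mipkuvak.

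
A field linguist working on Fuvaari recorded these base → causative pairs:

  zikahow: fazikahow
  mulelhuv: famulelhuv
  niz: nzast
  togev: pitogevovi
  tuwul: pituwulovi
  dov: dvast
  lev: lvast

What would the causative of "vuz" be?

vzast

"vuz" has 1 vowel. The stems with 1 vowel (niz → nzast, lev → lvast, dov → dvast) delete the last vowel and add -ast.
The other patterns: stems with 2 vowels add pi- … -ovi around the stem; stems with 3 vowels add the prefix fa-.
So vuz → vzast.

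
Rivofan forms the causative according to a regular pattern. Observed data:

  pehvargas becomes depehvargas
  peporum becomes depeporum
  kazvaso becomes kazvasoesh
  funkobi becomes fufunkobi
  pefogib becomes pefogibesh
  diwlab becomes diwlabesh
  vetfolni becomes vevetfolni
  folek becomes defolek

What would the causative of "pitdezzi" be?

pipitdezzi

pefogib and funkobi both have last vowel 'i' yet inflect differently (pefogibesh, fufunkobi), so the last vowel is not what conditions the rule; the final letter is.
"pitdezzi" ends in -i. The stems ending in -i (funkobi → fufunkobi, vetfolni → vevetfolni) repeat the first consonant+vowel as a prefix.
The other patterns: stems ending in -b or -o add -esh; stems ending in -k, -m or -s add the prefix de-.
So pitdezzi → pipitdezzi.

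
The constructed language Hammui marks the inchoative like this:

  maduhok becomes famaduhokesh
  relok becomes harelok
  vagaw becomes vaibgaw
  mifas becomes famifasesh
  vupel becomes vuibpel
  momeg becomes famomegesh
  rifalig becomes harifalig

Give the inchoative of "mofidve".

famofidveesh

momeg and rifalig both end in -g yet inflect differently (famomegesh, harifalig), so the final letter is not what conditions the rule; the first letter is.
"mofidve" begins with m-. The stems beginning with m- (mifas → famifasesh, maduhok → famaduhokesh, momeg → famomegesh) add fa- … -esh around the stem.
So mofidve → famofidveesh.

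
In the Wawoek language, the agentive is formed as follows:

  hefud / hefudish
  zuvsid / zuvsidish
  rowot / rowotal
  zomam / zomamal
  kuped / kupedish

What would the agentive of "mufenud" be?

mufenudish

zuvsid and zomam both begin with z- yet inflect differently (zuvsidish, zomamal), so the first letter is not what conditions the rule; the final letter is.
"mufenud" ends in -d. The stems ending in -d (kuped → kupedish, zuvsid → zuvsidish, hefud → hefudish) add -ish.
The other pattern: stems ending in -m or -t add -al.
So mufenud → mufenudish.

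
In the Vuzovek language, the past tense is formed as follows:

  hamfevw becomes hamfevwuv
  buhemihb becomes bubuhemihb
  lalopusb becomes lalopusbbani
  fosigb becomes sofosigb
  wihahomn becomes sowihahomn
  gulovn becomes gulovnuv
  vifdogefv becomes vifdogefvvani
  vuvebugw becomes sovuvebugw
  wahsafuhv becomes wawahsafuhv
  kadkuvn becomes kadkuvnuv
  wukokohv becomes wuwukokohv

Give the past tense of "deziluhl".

"deziluhl" has second-to-last letter 'h'. The stems whose second-to-last letter is 'h' (wahsafuhv → wawahsafuhv, wukokohv → wuwukokohv, buhemihb → bubuhemihb) repeat the first consonant+vowel as a prefix.
So deziluhl → dedeziluhl.

dedeziluhl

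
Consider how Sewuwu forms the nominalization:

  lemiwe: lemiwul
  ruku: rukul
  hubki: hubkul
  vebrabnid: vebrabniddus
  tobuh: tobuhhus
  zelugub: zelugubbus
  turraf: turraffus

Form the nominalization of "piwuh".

zelugub and ruku both have last vowel 'u' yet inflect differently (zelugubbus, rukul), so the last vowel is not what conditions the rule; whether the stem ends in a vowel or a consonant is.
"piwuh" ends in a consonant. The stems ending in a consonant (zelugub → zelugubbus, tobuh → tobuhhus, turraf → turraffus) double the final consonant and add -us.
The other pattern: stems ending in a vowel drop the final letter and add -ul.
So piwuh → piwuhhus.

piwuhhus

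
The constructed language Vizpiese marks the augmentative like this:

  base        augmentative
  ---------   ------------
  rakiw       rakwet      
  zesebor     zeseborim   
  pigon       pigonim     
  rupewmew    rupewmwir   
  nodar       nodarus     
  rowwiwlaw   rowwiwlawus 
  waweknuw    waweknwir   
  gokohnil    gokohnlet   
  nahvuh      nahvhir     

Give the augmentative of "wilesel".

"wilesel" has last vowel 'e'. The one such stem in the data (rupewmew → rupewmwir) deletes the last vowel and adds -ir (as do waweknuw, nahvuh), so the same rule applies.
So wilesel → wileslir.

wileslir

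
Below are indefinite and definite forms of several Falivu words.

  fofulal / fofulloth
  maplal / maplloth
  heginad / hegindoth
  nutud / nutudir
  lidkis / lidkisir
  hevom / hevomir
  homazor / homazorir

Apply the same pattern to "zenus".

heginad and nutud both end in -d yet inflect differently (hegindoth, nutudir), so the final letter is not what conditions the rule; the last vowel is.
"zenus" has last vowel 'u'. The one such stem in the data (nutud → nutudir) adds -ir, so the same rule applies.
The other pattern: stems whose last vowel is 'a' delete the last vowel and add -oth.
So zenus → zenusir.

zenusir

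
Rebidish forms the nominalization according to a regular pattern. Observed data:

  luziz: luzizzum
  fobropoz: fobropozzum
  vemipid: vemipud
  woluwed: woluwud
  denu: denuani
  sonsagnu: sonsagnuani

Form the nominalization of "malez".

malezzum

"malez" ends in -z. The stems ending in -z (luziz → luzizzum, fobropoz → fobropozzum) double the final consonant and add -um.
The other patterns: stems ending in -d change the last vowel to 'u'; stems ending in -u add -ani.
So malez → malezzum.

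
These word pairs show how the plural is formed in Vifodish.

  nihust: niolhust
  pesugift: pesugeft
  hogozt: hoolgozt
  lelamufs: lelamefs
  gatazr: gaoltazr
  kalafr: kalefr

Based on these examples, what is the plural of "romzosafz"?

romzosefz

"romzosafz" has second-to-last letter 'f'. The stems whose second-to-last letter is 'f' (kalafr → kalefr, pesugift → pesugeft, lelamufs → lelamefs) change the last vowel to 'e'.
So romzosafz → romzosefz.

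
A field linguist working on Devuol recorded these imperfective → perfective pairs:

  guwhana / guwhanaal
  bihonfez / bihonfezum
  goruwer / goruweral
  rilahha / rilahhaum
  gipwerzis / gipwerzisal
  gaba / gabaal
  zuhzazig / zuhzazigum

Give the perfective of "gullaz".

gaba and rilahha both end in -a yet inflect differently (gabaal, rilahhaum), so the final letter is not what conditions the rule; the first letter is.
"gullaz" begins with g-. The stems beginning with g- (gaba → gabaal, gipwerzis → gipwerzisal, guwhana → guwhanaal) add -al.
The other pattern: stems beginning with b-, r- or z- add -um.
So gullaz → gullazal.

gullazal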